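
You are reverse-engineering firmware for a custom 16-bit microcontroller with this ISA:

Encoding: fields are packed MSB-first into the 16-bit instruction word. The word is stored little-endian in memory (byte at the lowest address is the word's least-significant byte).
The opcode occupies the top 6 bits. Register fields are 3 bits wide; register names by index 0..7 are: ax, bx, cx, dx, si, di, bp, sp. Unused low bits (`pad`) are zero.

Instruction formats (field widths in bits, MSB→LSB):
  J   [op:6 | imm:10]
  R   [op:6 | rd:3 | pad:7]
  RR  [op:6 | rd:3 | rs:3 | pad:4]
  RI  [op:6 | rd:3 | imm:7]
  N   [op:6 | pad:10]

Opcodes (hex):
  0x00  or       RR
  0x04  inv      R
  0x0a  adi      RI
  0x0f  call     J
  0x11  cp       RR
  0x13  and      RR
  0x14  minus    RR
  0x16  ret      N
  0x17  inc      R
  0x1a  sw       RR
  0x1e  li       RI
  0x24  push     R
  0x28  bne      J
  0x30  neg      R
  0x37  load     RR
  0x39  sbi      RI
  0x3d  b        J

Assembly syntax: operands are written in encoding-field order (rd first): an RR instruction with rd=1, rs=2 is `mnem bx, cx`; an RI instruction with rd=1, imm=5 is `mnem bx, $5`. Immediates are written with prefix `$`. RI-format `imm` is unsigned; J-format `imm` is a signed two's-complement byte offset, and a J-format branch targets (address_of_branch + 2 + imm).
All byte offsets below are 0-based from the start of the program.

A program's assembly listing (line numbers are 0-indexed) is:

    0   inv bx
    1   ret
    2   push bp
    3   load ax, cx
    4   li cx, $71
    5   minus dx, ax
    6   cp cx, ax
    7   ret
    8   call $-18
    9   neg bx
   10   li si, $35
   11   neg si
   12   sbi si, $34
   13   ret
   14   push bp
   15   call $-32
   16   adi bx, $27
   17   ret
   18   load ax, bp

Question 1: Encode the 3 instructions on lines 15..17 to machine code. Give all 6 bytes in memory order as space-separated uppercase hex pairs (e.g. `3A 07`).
E0 3F 9B 28 00 58

15. call fields op=0xf:6|imm=-32:10 → word 3fe0h → e0 3f
16. adi fields op=0xa:6|rd=1:3|imm=27:7 → word 289bh → 9b 28
17. ret fields op=0x16:6|pad=0:10 → word 5800h → 00 58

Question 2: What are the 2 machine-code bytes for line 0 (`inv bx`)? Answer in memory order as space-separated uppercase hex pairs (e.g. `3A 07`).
0. inv fields op=0x4:6|rd=1:3|pad=0:7 → word 1080h → 80 10

80 10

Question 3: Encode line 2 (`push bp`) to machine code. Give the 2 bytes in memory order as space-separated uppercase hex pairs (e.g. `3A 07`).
line 2 (push): pack op=0x24:6|rd=6:3|pad=0:7 = 0x9300; little→ 00 93

00 93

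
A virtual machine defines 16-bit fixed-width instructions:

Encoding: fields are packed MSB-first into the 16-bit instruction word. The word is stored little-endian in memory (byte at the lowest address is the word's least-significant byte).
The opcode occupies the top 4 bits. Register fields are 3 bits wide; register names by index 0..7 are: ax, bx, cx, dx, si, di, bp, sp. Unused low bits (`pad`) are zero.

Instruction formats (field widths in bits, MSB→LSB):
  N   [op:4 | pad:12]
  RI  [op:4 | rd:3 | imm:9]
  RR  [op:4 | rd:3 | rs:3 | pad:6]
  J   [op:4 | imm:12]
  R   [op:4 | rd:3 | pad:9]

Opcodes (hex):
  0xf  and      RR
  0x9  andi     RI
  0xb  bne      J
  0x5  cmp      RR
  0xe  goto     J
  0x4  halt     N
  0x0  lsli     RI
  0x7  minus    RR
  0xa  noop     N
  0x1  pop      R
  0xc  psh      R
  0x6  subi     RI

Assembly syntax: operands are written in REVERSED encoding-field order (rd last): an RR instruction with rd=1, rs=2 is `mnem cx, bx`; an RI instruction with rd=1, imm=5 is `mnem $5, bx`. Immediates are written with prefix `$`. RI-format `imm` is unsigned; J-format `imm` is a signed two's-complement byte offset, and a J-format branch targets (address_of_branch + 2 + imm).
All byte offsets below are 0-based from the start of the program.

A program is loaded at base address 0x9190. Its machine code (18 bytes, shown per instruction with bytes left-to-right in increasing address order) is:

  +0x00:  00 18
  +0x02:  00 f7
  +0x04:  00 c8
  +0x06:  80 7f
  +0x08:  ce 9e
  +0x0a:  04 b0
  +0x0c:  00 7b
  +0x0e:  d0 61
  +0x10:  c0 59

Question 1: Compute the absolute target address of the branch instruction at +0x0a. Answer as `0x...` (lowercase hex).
[0a] 04 b0 → 0xb004
  op=0xb004>>12=0xb ⇒ bne (J)
  imm@[11:0]=0x4 ⇒ $4
  target = base 0x9190 + off 0x0a + 2 + imm 4 = 0x91a0

0x91a0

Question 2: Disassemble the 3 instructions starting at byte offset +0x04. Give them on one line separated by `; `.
psh si; minus bp, sp; andi $206, sp

@+04  little-endian(00 c8) = 0xc800
  opcode bits[15:12]=0xc: psh/R
  rd: (w>>9)&0x7=0x4 → si
@+06  little-endian(80 7f) = 0x7f80
  opcode bits[15:12]=0x7: minus/RR
  rd: (w>>9)&0x7=0x7 → sp
  rs: (w>>6)&0x7=0x6 → bp
@+08  little-endian(ce 9e) = 0x9ece
  opcode bits[15:12]=0x9: andi/RI
  rd: (w>>9)&0x7=0x7 → sp
  imm: (w>>0)&0x1ff=0xce → $206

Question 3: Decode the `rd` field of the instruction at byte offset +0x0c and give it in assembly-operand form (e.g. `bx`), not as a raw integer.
di

@+0c  little-endian(00 7b) = 0x7b00
  op=0x7b00>>12=0x7 ⇒ minus (RR)
  rd: (w>>9)&0x7=0x5 → di
  rs: (w>>6)&0x7=0x4 → si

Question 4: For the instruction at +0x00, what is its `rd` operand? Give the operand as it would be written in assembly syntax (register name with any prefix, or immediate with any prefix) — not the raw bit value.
@+00  little-endian(00 18) = 0x1800
  top 4b → 0x1 → pop [R]
  rd@[11:9]=0x4 ⇒ si

si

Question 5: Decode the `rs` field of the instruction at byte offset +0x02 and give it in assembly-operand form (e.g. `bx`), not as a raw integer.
@+02  little-endian(00 f7) = 0xf700
  op=0xf700>>12=0xf ⇒ and (RR)
  rd@[11:9]=0x3 ⇒ dx
  rs@[8:6]=0x4 ⇒ si

si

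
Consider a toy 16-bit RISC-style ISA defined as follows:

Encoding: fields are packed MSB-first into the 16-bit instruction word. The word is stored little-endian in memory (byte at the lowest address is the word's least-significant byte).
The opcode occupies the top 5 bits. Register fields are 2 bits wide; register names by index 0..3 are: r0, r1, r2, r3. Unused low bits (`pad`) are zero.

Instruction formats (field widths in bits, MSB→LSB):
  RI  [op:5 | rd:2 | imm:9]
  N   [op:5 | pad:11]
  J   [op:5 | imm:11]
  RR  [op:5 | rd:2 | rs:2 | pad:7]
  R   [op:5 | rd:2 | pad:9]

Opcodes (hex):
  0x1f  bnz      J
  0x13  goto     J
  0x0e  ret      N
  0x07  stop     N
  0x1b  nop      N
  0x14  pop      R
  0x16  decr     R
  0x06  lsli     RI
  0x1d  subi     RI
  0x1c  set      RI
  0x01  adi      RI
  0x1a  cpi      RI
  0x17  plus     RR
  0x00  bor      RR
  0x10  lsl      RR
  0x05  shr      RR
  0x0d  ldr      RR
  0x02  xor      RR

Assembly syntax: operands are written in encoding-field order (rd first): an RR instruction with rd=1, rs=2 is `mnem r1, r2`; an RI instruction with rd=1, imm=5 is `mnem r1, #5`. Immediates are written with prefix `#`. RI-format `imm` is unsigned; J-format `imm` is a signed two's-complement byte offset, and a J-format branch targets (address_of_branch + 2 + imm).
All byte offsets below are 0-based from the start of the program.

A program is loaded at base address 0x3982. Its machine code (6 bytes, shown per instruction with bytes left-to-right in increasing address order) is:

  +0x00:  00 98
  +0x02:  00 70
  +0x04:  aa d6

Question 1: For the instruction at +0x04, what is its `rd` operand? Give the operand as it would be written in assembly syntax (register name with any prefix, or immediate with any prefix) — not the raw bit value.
[04] aa d6 → 0xd6aa
  top 5b → 0x1a → cpi [RI]
  rd@[10:9]=0x3 ⇒ r3
  imm@[8:0]=0xaa ⇒ #170

r3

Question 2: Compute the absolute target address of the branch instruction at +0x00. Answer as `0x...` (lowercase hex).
0x3984

@+00  little-endian(00 98) = 0x9800
  top 5b → 0x13 → goto [J]
  [10:0] imm=0 = #0
  target = base 0x3982 + off 0x00 + 2 + imm 0 = 0x3984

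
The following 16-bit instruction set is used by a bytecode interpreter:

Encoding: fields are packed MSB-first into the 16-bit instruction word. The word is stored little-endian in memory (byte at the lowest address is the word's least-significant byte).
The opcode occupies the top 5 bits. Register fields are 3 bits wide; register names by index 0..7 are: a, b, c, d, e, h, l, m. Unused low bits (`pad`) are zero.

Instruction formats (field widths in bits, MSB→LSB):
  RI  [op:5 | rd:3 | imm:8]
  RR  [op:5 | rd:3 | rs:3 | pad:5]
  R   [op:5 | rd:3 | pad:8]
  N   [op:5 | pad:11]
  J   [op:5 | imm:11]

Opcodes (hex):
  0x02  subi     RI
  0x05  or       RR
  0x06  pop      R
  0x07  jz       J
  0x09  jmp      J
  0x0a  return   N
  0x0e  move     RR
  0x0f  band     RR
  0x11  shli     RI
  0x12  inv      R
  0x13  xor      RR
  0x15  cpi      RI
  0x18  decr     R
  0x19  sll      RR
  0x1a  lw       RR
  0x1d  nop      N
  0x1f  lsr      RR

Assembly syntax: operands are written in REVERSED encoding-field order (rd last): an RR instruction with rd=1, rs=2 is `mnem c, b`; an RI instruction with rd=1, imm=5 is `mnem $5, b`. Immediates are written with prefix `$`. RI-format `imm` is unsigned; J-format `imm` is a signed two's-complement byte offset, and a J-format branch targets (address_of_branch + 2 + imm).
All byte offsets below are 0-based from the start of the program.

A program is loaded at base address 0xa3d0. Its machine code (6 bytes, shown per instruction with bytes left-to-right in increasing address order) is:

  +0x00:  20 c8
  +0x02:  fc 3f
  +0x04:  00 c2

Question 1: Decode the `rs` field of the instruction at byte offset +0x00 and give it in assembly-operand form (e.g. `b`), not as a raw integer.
@+00  little-endian(20 c8) = 0xc820
  opcode bits[15:11]=0x19: sll/RR
  rd@[10:8]=0x0 ⇒ a
  rs@[7:5]=0x1 ⇒ b

b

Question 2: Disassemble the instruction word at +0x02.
jz $-4

off 0x02: read fc 3f as little → 0x3ffc
  top 5b → 0x7 → jz [J]
  imm: (w>>0)&0x7ff=0x7fc (s11→-4) → $-4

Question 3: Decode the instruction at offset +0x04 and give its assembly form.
decr c

[04] 00 c2 → 0xc200
  top 5b → 0x18 → decr [R]
  rd@[10:8]=0x2 ⇒ c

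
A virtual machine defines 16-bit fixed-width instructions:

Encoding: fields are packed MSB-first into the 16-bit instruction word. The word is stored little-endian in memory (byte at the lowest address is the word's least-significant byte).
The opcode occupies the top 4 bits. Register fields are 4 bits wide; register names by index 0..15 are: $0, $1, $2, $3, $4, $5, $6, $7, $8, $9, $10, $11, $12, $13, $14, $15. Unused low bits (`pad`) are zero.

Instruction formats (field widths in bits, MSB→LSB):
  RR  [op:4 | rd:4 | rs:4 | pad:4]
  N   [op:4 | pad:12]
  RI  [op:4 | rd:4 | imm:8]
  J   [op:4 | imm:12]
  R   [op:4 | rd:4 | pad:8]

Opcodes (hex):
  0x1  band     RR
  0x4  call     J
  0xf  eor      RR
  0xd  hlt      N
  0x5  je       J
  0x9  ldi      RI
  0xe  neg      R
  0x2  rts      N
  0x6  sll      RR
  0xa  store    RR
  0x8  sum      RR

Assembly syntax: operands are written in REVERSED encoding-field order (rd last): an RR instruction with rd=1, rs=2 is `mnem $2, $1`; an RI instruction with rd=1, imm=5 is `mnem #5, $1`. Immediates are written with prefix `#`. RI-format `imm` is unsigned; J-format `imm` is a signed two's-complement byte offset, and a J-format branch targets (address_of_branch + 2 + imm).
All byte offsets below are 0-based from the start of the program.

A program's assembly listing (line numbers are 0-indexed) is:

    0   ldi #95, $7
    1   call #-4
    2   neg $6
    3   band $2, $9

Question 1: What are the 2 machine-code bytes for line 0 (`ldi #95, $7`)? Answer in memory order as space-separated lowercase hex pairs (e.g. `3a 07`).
line 0 (ldi): pack op=0x9:4|rd=7:4|imm=95:8 = 0x975f; little→ 5f 97

5f 97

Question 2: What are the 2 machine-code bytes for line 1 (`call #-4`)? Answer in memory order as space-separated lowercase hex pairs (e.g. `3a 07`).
fc 4f

line 1 (call): pack op=0x4:4|imm=-4:12 = 0x4ffc; little→ fc 4f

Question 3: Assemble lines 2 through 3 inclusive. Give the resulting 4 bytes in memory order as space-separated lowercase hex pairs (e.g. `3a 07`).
00 e6 20 19

line 2 (neg): pack op=0xe:4|rd=6:4|pad=0:8 = 0xe600; little→ 00 e6
line 3 (band): pack op=0x1:4|rd=9:4|rs=2:4|pad=0:4 = 0x1920; little→ 20 19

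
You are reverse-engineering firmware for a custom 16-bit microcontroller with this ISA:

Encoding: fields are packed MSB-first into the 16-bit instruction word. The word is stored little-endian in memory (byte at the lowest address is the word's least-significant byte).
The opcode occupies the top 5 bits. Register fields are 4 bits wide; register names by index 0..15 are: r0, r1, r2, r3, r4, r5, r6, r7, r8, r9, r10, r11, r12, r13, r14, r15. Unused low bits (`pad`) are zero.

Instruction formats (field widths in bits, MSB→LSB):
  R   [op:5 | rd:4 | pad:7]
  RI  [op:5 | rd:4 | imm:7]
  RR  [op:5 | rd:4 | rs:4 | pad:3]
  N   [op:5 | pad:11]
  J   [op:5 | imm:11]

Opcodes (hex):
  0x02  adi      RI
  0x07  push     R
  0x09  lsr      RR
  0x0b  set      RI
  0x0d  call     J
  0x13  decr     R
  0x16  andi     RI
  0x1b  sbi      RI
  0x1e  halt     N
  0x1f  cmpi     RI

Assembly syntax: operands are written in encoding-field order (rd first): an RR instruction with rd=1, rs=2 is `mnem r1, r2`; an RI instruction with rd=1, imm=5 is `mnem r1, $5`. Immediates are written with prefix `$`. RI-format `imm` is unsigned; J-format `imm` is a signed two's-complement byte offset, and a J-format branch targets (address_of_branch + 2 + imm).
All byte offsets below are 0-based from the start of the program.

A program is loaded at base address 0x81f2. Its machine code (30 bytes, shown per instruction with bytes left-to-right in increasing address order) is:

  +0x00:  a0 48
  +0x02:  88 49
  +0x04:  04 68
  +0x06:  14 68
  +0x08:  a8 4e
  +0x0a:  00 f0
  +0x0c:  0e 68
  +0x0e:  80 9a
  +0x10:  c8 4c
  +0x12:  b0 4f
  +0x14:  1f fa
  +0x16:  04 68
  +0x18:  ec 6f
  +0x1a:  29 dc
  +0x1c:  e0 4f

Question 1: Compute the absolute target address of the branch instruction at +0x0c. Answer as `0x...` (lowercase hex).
@+0c  little-endian(0e 68) = 0x680e
  opcode bits[15:11]=0xd: call/J
  imm: (w>>0)&0x7ff=0xe → $14
  target = base 0x81f2 + off 0x0c + 2 + imm 14 = 0x820e

0x820e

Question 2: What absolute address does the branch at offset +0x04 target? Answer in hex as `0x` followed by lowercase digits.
[04] 04 68 → 0x6804
  op=0x6804>>11=0xd ⇒ call (J)
  [10:0] imm=4 = $4
  target = base 0x81f2 + off 0x04 + 2 + imm 4 = 0x81fc

0x81fc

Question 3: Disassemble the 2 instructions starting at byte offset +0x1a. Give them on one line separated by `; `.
+0x1a: 29 dc ⇒ word 0xdc29 (little)
  opcode bits[15:11]=0x1b: sbi/RI
  rd@[10:7]=0x8 ⇒ r8
  imm@[6:0]=0x29 ⇒ $41
+0x1c: e0 4f ⇒ word 0x4fe0 (little)
  opcode bits[15:11]=0x9: lsr/RR
  rd@[10:7]=0xf ⇒ r15
  rs@[6:3]=0xc ⇒ r12

sbi r8, $41; lsr r15, r12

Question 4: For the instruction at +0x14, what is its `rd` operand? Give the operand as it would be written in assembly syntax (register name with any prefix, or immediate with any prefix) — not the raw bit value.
r4

[14] 1f fa → 0xfa1f
  opcode bits[15:11]=0x1f: cmpi/RI
  [10:7] rd=4 = r4
  [6:0] imm=31 = $31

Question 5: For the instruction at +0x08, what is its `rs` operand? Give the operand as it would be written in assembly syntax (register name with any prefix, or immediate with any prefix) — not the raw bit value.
+0x08: a8 4e ⇒ word 0x4ea8 (little)
  opcode bits[15:11]=0x9: lsr/RR
  [10:7] rd=13 = r13
  [6:3] rs=5 = r5

r5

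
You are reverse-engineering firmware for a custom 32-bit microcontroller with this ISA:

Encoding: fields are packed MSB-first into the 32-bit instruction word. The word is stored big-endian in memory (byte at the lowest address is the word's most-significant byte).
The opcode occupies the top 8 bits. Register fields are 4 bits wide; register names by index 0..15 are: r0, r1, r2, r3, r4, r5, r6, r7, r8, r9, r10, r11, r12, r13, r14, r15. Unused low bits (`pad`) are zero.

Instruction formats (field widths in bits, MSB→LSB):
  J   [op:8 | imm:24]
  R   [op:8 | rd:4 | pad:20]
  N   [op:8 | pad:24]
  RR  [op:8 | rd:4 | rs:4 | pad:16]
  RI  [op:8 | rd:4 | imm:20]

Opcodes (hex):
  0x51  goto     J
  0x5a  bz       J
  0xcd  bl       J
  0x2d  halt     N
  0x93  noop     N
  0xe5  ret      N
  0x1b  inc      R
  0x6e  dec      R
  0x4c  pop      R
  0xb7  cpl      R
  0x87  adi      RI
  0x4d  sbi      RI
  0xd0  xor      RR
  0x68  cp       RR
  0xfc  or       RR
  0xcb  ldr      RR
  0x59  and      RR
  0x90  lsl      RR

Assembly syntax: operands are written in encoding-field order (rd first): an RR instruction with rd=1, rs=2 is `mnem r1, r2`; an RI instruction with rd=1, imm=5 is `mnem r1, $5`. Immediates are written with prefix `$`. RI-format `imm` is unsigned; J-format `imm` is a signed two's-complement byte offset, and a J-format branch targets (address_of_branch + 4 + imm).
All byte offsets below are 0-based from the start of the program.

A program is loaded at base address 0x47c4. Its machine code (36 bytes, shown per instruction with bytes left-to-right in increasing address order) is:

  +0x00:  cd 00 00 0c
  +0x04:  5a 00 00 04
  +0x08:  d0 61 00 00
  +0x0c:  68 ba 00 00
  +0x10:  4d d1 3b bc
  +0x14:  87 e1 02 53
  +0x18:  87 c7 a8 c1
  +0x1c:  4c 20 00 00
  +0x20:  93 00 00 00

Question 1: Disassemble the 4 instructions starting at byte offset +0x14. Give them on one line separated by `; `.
[14] 87 e1 02 53 → 0x87e10253
  opcode bits[31:24]=0x87: adi/RI
  rd@[23:20]=0xe ⇒ r14
  imm@[19:0]=0x10253 ⇒ $66131
[18] 87 c7 a8 c1 → 0x87c7a8c1
  opcode bits[31:24]=0x87: adi/RI
  rd@[23:20]=0xc ⇒ r12
  imm@[19:0]=0x7a8c1 ⇒ $501953
[1c] 4c 20 00 00 → 0x4c200000
  opcode bits[31:24]=0x4c: pop/R
  rd@[23:20]=0x2 ⇒ r2
[20] 93 00 00 00 → 0x93000000
  opcode bits[31:24]=0x93: noop/N

adi r14, $66131; adi r12, $501953; pop r2; noop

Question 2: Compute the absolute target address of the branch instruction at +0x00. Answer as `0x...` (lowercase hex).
0x47d4

off 0x00: read cd 00 00 0c as big → 0xcd00000c
  opcode bits[31:24]=0xcd: bl/J
  imm@[23:0]=0xc ⇒ $12
  target = base 0x47c4 + off 0x00 + 4 + imm 12 = 0x47d4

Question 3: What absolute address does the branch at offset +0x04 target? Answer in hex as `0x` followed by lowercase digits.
0x47d0

[04] 5a 00 00 04 → 0x5a000004
  opcode bits[31:24]=0x5a: bz/J
  imm@[23:0]=0x4 ⇒ $4
  target = base 0x47c4 + off 0x04 + 4 + imm 4 = 0x47d0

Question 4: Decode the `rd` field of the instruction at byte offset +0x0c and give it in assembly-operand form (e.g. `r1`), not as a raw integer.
r11

@+0c  big-endian(68 ba 00 00) = 0x68ba0000
  op=0x68ba0000>>24=0x68 ⇒ cp (RR)
  [23:20] rd=11 = r11
  [19:16] rs=10 = r10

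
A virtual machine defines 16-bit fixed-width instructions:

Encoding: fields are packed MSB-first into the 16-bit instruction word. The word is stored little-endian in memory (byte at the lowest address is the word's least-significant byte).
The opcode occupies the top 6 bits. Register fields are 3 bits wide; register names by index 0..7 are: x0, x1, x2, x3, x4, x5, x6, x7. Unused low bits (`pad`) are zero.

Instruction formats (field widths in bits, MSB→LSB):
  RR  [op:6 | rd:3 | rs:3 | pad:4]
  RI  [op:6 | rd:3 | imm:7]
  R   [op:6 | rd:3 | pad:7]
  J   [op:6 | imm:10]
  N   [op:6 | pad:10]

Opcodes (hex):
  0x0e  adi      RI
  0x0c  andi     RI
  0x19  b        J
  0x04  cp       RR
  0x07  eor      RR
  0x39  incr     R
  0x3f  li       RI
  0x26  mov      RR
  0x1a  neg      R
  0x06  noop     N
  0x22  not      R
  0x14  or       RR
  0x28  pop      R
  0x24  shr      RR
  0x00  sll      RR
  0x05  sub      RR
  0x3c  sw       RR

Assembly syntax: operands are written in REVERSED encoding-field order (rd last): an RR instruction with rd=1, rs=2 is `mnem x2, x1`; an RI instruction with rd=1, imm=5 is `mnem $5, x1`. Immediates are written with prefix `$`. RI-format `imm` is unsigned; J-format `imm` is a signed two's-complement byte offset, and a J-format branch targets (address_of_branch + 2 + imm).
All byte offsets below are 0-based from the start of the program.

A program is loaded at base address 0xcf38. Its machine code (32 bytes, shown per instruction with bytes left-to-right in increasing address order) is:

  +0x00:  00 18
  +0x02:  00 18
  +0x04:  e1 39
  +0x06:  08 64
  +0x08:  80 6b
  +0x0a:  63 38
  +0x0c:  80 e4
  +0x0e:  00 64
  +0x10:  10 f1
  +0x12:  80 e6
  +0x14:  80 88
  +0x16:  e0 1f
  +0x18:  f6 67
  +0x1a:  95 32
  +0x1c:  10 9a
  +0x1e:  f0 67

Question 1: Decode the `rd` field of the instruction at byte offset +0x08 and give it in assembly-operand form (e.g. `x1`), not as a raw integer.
x7

@+08  little-endian(80 6b) = 0x6b80
  op=0x6b80>>10=0x1a ⇒ neg (R)
  [9:7] rd=7 = x7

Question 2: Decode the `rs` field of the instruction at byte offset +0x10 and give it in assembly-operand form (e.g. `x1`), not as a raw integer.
x1

off 0x10: read 10 f1 as little → 0xf110
  opcode bits[15:10]=0x3c: sw/RR
  [9:7] rd=2 = x2
  [6:4] rs=1 = x1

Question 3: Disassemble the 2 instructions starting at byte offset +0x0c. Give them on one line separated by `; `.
[0c] 80 e4 → 0xe480
  opcode bits[15:10]=0x39: incr/R
  rd@[9:7]=0x1 ⇒ x1
[0e] 00 64 → 0x6400
  opcode bits[15:10]=0x19: b/J
  imm@[9:0]=0x0 ⇒ $0

incr x1; b $0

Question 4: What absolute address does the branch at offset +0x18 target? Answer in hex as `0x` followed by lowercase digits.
off 0x18: read f6 67 as little → 0x67f6
  top 6b → 0x19 → b [J]
  imm@[9:0]=0x3f6 (s10→-10) ⇒ $-10
  target = base 0xcf38 + off 0x18 + 2 + imm -10 = 0xcf48

0xcf48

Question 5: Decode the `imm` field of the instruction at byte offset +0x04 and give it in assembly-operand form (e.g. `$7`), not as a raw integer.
@+04  little-endian(e1 39) = 0x39e1
  op=0x39e1>>10=0xe ⇒ adi (RI)
  rd@[9:7]=0x3 ⇒ x3
  imm@[6:0]=0x61 ⇒ $97

$97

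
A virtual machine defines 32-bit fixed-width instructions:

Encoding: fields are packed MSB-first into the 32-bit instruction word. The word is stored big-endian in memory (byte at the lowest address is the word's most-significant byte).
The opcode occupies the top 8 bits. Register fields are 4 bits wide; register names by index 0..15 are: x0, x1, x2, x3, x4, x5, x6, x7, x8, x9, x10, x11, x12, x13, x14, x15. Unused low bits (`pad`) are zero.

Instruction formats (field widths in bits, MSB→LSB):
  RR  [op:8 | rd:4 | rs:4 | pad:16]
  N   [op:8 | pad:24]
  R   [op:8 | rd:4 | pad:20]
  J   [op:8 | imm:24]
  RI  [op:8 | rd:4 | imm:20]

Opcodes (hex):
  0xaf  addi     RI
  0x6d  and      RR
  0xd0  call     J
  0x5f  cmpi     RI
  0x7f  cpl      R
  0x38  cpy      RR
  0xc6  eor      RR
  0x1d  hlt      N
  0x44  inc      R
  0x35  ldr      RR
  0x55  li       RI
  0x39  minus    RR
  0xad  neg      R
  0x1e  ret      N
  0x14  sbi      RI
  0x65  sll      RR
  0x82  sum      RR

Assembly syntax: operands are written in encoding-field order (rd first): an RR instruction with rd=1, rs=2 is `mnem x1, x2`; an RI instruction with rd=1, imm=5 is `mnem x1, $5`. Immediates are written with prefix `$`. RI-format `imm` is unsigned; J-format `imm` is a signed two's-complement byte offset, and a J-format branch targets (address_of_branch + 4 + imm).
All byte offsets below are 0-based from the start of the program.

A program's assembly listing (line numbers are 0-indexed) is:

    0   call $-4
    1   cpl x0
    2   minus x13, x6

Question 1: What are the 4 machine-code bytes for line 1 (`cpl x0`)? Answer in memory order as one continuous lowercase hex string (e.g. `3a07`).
1. cpl fields op=0x7f:8|rd=0:4|pad=0:20 → word 7f000000h → 7f 00 00 00

7f000000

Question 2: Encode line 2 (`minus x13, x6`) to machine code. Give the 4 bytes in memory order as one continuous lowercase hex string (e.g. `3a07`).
2. minus fields op=0x39:8|rd=13:4|rs=6:4|pad=0:16 → word 39d60000h → 39 d6 00 00

39d60000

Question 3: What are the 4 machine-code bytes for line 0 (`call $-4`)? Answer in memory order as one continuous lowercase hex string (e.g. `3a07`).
0. call fields op=0xd0:8|imm=-4:24 → word d0fffffch → d0 ff ff fc

d0fffffc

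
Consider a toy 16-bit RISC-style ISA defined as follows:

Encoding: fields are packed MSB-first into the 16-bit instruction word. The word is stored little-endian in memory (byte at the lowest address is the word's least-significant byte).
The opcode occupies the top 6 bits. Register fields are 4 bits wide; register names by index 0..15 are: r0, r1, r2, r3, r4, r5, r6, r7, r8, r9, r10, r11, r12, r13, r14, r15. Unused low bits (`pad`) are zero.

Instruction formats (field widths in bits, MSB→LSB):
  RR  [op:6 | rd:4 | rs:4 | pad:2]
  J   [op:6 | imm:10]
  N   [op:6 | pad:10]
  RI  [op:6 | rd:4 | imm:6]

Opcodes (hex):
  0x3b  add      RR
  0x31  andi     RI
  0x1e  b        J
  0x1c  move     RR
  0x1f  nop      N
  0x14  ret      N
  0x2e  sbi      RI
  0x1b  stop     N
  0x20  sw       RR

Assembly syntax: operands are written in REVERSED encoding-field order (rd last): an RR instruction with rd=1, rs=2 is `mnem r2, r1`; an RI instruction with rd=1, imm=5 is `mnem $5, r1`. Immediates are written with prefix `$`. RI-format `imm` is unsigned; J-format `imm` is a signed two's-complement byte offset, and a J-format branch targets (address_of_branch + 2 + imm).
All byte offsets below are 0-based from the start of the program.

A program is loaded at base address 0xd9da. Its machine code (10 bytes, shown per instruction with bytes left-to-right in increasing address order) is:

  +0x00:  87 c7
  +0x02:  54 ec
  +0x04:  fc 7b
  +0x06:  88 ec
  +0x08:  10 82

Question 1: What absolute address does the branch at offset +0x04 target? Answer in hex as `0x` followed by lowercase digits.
0xd9dc

+0x04: fc 7b ⇒ word 0x7bfc (little)
  top 6b → 0x1e → b [J]
  imm: (w>>0)&0x3ff=0x3fc (s10→-4) → $-4
  target = base 0xd9da + off 0x04 + 2 + imm -4 = 0xd9dc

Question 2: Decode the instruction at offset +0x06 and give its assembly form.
off 0x06: read 88 ec as little → 0xec88
  op=0xec88>>10=0x3b ⇒ add (RR)
  [9:6] rd=2 = r2
  [5:2] rs=2 = r2

add r2, r2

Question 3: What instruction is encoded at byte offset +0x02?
+0x02: 54 ec ⇒ word 0xec54 (little)
  op=0xec54>>10=0x3b ⇒ add (RR)
  rd@[9:6]=0x1 ⇒ r1
  rs@[5:2]=0x5 ⇒ r5

add r5, r1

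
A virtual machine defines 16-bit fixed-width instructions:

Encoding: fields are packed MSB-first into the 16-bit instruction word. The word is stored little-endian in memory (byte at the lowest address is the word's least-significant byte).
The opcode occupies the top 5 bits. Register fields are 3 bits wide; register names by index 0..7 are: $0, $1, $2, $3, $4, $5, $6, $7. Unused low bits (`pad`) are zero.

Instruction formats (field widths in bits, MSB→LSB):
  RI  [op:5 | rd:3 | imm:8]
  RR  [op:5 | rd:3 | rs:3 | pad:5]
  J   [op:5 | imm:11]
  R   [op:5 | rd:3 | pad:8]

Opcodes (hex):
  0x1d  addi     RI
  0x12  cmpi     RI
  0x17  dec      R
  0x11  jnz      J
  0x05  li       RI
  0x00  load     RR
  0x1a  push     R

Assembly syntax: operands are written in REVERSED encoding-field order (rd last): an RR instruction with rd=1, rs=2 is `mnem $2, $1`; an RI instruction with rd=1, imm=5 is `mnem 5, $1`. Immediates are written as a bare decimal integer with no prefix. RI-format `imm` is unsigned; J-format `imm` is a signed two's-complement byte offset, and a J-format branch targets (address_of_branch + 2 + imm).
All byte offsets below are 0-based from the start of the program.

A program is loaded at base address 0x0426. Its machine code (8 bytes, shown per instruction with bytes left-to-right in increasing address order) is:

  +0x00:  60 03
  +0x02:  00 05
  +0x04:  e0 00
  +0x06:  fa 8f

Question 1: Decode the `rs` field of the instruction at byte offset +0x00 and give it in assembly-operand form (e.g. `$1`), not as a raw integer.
@+00  little-endian(60 03) = 0x0360
  opcode bits[15:11]=0x0: load/RR
  rd@[10:8]=0x3 ⇒ $3
  rs@[7:5]=0x3 ⇒ $3

$3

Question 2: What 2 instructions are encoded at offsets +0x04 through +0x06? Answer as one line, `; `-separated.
@+04  little-endian(e0 00) = 0x00e0
  opcode bits[15:11]=0x0: load/RR
  rd: (w>>8)&0x7=0x0 → $0
  rs: (w>>5)&0x7=0x7 → $7
@+06  little-endian(fa 8f) = 0x8ffa
  opcode bits[15:11]=0x11: jnz/J
  imm: (w>>0)&0x7ff=0x7fa (s11→-6) → -6

load $7, $0; jnz -6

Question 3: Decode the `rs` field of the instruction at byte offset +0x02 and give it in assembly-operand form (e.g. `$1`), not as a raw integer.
$0

@+02  little-endian(00 05) = 0x0500
  top 5b → 0x0 → load [RR]
  rd: (w>>8)&0x7=0x5 → $5
  rs: (w>>5)&0x7=0x0 → $0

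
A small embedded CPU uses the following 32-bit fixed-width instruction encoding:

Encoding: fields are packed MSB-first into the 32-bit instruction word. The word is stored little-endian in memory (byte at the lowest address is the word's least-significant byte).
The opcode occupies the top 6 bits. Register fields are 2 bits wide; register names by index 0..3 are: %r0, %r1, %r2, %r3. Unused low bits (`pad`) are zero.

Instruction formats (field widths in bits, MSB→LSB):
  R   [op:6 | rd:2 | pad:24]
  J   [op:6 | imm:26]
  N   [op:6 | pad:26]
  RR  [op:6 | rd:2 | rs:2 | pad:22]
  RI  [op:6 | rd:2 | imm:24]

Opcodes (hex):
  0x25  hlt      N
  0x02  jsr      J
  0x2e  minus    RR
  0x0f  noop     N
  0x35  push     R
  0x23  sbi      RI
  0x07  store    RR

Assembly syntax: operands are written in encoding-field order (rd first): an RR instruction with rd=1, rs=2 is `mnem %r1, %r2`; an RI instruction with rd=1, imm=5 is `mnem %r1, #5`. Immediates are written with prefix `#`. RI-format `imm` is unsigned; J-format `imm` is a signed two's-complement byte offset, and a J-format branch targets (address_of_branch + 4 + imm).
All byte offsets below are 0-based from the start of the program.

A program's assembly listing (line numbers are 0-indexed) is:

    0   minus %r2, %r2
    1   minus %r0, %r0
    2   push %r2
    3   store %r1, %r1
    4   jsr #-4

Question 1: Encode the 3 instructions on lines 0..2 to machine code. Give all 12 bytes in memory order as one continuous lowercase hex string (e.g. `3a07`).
000080ba000000b8000000d6

L0: minus op=0x2e:6|rd=2:2|rs=2:2|pad=0:22 ⇒ 0xba800000 ⇒ little 00 00 80 ba
L1: minus op=0x2e:6|rd=0:2|rs=0:2|pad=0:22 ⇒ 0xb8000000 ⇒ little 00 00 00 b8
L2: push op=0x35:6|rd=2:2|pad=0:24 ⇒ 0xd6000000 ⇒ little 00 00 00 d6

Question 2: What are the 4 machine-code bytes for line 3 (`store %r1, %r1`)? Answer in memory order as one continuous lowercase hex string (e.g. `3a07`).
0000401d

line 3 (store): pack op=0x7:6|rd=1:2|rs=1:2|pad=0:22 = 0x1d400000; little→ 00 00 40 1d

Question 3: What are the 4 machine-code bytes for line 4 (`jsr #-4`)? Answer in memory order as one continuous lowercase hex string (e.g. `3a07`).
line 4 (jsr): pack op=0x2:6|imm=-4:26 = 0x0bfffffc; little→ fc ff ff 0b

fcffff0b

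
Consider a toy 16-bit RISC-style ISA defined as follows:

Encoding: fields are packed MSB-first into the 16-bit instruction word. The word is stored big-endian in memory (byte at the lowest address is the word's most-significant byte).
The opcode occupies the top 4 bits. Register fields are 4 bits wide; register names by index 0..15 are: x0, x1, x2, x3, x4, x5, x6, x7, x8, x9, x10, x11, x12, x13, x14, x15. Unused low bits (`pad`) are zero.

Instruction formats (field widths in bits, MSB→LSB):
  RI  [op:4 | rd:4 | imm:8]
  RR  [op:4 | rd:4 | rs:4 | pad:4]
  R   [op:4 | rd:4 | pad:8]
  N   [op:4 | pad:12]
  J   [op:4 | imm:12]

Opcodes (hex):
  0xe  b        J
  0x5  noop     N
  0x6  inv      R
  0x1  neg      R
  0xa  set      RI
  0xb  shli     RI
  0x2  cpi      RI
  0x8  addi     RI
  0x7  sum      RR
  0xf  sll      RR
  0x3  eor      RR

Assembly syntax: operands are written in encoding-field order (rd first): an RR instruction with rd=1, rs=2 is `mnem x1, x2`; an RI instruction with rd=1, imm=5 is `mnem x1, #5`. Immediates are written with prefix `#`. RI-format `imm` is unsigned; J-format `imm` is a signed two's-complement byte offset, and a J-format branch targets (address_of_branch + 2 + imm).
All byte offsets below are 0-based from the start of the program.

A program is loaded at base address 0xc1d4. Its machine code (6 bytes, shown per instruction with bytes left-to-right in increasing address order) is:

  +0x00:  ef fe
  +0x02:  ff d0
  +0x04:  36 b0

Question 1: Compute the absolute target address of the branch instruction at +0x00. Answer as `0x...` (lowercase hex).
0xc1d4

@+00  big-endian(ef fe) = 0xeffe
  opcode bits[15:12]=0xe: b/J
  imm: (w>>0)&0xfff=0xffe (s12→-2) → #-2
  target = base 0xc1d4 + off 0x00 + 2 + imm -2 = 0xc1d4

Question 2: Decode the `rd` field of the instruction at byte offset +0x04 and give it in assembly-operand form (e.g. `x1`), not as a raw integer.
x6

@+04  big-endian(36 b0) = 0x36b0
  op=0x36b0>>12=0x3 ⇒ eor (RR)
  [11:8] rd=6 = x6
  [7:4] rs=11 = x11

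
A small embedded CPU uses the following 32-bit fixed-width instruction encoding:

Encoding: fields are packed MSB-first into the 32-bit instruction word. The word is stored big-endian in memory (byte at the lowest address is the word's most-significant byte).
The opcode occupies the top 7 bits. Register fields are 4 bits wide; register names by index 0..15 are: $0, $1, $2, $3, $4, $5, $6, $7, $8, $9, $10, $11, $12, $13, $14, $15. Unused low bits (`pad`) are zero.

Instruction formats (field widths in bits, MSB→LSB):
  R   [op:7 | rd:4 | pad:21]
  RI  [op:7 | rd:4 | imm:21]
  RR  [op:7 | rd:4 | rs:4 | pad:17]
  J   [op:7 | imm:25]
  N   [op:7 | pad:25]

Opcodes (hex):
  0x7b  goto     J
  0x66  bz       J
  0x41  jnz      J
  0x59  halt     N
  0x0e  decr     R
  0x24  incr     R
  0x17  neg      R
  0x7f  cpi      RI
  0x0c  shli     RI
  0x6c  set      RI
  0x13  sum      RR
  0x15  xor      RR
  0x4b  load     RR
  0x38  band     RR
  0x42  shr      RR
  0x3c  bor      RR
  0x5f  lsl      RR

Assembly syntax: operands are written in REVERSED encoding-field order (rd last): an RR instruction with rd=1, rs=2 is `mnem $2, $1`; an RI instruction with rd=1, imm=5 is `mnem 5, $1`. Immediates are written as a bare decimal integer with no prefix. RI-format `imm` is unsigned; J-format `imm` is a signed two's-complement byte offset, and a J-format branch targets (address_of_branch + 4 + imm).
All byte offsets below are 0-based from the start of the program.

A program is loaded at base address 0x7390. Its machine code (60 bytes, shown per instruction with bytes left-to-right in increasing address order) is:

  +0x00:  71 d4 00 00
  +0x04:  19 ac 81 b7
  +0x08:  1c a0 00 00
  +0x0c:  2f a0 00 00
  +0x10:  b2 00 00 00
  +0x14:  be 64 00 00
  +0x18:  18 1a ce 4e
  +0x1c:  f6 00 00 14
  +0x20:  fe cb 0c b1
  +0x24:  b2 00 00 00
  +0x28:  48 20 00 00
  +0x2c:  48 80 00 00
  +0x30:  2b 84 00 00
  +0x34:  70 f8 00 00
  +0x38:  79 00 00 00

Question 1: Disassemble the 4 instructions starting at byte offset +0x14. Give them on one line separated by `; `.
lsl $2, $3; shli 1756750, $0; goto 20; cpi 724145, $6

off 0x14: read be 64 00 00 as big → 0xbe640000
  top 7b → 0x5f → lsl [RR]
  rd: (w>>21)&0xf=0x3 → $3
  rs: (w>>17)&0xf=0x2 → $2
off 0x18: read 18 1a ce 4e as big → 0x181ace4e
  top 7b → 0xc → shli [RI]
  rd: (w>>21)&0xf=0x0 → $0
  imm: (w>>0)&0x1fffff=0x1ace4e → 1756750
off 0x1c: read f6 00 00 14 as big → 0xf6000014
  top 7b → 0x7b → goto [J]
  imm: (w>>0)&0x1ffffff=0x14 → 20
off 0x20: read fe cb 0c b1 as big → 0xfecb0cb1
  top 7b → 0x7f → cpi [RI]
  rd: (w>>21)&0xf=0x6 → $6
  imm: (w>>0)&0x1fffff=0xb0cb1 → 724145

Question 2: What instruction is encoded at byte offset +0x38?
bor $0, $8

off 0x38: read 79 00 00 00 as big → 0x79000000
  top 7b → 0x3c → bor [RR]
  rd: (w>>21)&0xf=0x8 → $8
  rs: (w>>17)&0xf=0x0 → $0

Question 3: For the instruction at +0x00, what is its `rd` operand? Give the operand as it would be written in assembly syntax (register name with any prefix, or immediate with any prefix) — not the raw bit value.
+0x00: 71 d4 00 00 ⇒ word 0x71d40000 (big)
  top 7b → 0x38 → band [RR]
  rd@[24:21]=0xe ⇒ $14
  rs@[20:17]=0xa ⇒ $10

$14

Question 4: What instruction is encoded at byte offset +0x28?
incr $1

+0x28: 48 20 00 00 ⇒ word 0x48200000 (big)
  top 7b → 0x24 → incr [R]
  rd: (w>>21)&0xf=0x1 → $1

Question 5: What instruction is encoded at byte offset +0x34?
off 0x34: read 70 f8 00 00 as big → 0x70f80000
  top 7b → 0x38 → band [RR]
  [24:21] rd=7 = $7
  [20:17] rs=12 = $12

band $12, $7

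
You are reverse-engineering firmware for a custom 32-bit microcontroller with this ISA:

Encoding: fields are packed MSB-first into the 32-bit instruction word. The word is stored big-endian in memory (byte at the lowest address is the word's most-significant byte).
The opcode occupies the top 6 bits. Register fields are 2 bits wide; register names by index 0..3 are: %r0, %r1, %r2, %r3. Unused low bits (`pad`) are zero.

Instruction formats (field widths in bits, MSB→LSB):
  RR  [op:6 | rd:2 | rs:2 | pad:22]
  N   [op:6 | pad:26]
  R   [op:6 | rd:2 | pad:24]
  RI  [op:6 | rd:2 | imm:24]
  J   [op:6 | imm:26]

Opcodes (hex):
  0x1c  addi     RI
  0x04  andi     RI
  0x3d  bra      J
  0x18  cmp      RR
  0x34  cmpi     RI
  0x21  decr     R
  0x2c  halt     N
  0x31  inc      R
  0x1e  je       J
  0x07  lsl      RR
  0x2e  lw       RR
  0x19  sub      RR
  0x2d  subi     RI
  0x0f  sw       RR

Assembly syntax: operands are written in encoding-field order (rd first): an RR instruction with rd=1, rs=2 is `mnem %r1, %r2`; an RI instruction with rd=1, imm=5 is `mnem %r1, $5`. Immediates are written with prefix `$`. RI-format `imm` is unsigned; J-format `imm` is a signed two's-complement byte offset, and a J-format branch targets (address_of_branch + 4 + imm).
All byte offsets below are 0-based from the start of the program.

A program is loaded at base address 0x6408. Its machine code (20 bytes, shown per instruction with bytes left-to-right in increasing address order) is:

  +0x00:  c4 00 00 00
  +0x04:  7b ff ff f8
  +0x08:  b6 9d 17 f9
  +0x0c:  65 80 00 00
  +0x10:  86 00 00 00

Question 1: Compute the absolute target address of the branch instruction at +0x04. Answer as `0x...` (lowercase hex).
[04] 7b ff ff f8 → 0x7bfffff8
  opcode bits[31:26]=0x1e: je/J
  [25:0] imm=67108856 (s26→-8) = $-8
  target = base 0x6408 + off 0x04 + 4 + imm -8 = 0x6408

0x6408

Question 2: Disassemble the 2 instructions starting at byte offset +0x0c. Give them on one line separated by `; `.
+0x0c: 65 80 00 00 ⇒ word 0x65800000 (big)
  op=0x65800000>>26=0x19 ⇒ sub (RR)
  [25:24] rd=1 = %r1
  [23:22] rs=2 = %r2
+0x10: 86 00 00 00 ⇒ word 0x86000000 (big)
  op=0x86000000>>26=0x21 ⇒ decr (R)
  [25:24] rd=2 = %r2

sub %r1, %r2; decr %r2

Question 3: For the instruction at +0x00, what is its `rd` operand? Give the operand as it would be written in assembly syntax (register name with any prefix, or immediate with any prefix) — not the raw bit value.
off 0x00: read c4 00 00 00 as big → 0xc4000000
  op=0xc4000000>>26=0x31 ⇒ inc (R)
  rd@[25:24]=0x0 ⇒ %r0

%r0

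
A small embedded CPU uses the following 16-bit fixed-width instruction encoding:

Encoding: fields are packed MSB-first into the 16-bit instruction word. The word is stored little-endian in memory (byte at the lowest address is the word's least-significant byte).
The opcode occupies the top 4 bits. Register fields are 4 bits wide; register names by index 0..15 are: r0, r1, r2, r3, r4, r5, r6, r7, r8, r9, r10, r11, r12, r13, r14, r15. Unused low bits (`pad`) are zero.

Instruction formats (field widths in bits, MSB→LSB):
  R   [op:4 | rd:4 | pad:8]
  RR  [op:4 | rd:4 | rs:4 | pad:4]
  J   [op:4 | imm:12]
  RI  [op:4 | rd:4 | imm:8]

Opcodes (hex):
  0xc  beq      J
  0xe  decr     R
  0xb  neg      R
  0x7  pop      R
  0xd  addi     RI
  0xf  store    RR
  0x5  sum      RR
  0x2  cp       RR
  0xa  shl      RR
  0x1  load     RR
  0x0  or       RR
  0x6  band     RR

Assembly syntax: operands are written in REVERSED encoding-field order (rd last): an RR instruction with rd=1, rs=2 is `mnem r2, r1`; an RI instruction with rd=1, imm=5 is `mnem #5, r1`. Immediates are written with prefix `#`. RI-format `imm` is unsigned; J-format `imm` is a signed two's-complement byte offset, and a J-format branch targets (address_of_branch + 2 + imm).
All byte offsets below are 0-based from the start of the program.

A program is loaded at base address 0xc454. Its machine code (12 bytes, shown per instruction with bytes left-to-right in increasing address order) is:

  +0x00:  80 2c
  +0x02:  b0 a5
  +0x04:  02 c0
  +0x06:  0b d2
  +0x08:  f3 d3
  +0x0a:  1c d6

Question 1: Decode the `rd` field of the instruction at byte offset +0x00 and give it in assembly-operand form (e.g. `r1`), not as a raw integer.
r12

@+00  little-endian(80 2c) = 0x2c80
  opcode bits[15:12]=0x2: cp/RR
  rd: (w>>8)&0xf=0xc → r12
  rs: (w>>4)&0xf=0x8 → r8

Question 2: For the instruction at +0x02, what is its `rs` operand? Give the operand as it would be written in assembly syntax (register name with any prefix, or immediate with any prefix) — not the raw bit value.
+0x02: b0 a5 ⇒ word 0xa5b0 (little)
  opcode bits[15:12]=0xa: shl/RR
  rd@[11:8]=0x5 ⇒ r5
  rs@[7:4]=0xb ⇒ r11

r11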